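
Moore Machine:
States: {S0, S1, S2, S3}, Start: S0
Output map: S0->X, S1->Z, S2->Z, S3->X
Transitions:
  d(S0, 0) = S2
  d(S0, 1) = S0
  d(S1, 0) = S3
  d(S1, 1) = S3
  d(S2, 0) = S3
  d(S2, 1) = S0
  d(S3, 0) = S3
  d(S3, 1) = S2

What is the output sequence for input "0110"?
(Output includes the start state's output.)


Start: S0 (output X)
  --0--> S2 (output Z)
  --1--> S0 (output X)
  --1--> S0 (output X)
  --0--> S2 (output Z)

"XZXXZ"


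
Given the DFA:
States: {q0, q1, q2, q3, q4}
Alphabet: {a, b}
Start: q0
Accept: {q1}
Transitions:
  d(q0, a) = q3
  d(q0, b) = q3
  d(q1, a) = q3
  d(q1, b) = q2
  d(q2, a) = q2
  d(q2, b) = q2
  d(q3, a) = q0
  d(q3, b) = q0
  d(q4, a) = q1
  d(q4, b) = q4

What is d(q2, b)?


Looking up transition d(q2, b)

q2


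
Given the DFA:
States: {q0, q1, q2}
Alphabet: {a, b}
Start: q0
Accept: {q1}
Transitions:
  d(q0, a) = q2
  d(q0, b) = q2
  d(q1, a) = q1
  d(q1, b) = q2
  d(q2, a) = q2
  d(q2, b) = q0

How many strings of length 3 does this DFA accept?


Enumerating all length-3 strings:
  "aaa" -> q2 [reject]
  "aab" -> q0 [reject]
  "aba" -> q2 [reject]
  "abb" -> q2 [reject]
  "baa" -> q2 [reject]
  "bab" -> q0 [reject]
  "bba" -> q2 [reject]
  "bbb" -> q2 [reject]

0 out of 8


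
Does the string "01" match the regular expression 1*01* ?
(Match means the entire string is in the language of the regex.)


|string| = 2; first = '0'; last = '1'

Yes, "01" matches 1*01*


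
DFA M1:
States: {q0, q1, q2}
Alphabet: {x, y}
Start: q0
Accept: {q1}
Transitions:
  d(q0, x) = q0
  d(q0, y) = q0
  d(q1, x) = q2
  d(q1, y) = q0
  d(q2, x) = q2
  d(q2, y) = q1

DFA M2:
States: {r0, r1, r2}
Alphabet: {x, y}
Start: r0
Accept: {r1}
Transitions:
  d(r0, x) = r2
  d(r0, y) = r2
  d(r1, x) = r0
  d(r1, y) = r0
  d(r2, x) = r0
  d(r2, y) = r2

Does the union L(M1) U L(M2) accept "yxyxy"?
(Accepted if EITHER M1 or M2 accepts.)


M1: final=q0 accepted=False
M2: final=r2 accepted=False

No, union rejects (neither accepts)


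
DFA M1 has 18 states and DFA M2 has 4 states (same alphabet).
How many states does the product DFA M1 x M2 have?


Product construction pairs every M1 state with every M2 state.
18 * 4 = 72

72


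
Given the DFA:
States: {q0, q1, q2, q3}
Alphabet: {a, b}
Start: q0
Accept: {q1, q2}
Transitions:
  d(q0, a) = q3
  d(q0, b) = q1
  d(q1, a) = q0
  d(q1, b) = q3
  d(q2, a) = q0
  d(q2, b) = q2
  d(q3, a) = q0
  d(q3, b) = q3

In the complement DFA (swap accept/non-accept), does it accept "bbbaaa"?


Trace: q0 -> q1 -> q3 -> q3 -> q0 -> q3 -> q0
Final: q0
Original accept: {q1, q2}
Complement: q0 is not in original accept

Yes, complement accepts (original rejects)


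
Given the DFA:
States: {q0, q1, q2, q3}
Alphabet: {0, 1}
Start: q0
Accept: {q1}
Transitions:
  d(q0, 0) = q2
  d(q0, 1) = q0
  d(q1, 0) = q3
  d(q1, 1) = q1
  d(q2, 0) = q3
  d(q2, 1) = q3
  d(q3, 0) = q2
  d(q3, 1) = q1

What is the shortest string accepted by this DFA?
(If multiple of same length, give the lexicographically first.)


BFS by string length (lex-first path to each state shown):
  len 0: q0<-""
  len 1: q0<-"1", q2<-"0"
  len 2: q0<-"11", q2<-"10", q3<-"00"
  len 3: q0<-"111", q1<-"001", q2<-"000", q3<-"100"
Found accept state at length 3.

"001"


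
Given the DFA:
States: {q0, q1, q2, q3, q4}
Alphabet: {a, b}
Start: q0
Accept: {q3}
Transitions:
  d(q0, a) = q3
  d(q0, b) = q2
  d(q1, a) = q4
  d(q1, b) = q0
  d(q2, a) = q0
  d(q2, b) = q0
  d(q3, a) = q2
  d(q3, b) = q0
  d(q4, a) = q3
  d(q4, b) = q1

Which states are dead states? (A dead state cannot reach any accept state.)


Forward reachability from each state:
  q0 -> reaches accept state q3 (live)
  q1 -> reaches accept state q3 (live)
  q2 -> reaches accept state q3 (live)
  q3 -> reaches accept state q3 (live)
  q4 -> reaches accept state q3 (live)

None (all states can reach an accept state)


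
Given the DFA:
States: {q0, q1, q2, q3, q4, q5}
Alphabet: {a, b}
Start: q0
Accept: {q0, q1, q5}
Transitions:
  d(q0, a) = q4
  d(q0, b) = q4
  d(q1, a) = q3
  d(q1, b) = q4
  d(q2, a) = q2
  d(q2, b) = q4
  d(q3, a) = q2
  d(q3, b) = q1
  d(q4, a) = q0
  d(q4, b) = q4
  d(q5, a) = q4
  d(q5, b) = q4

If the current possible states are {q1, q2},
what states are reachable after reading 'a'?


Apply transition on 'a' from each current state:
  d(q1, a) = q3
  d(q2, a) = q2

{q2, q3}


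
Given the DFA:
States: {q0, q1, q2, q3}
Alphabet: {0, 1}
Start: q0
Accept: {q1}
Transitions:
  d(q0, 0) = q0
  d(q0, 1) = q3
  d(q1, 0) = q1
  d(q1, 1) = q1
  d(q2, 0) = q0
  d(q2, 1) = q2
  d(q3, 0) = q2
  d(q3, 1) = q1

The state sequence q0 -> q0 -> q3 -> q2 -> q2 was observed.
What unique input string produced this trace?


Trace back each transition to find the symbol:
  q0 --[0]--> q0
  q0 --[1]--> q3
  q3 --[0]--> q2
  q2 --[1]--> q2

"0101"


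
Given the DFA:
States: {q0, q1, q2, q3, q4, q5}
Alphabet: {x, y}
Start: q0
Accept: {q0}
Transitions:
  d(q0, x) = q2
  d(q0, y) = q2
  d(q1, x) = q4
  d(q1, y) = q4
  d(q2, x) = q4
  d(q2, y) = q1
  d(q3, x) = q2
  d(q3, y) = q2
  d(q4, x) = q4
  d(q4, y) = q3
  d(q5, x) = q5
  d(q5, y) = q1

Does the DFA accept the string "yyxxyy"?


Trace: q0 -> q2 -> q1 -> q4 -> q4 -> q3 -> q2
Final state: q2
Accept states: {q0}

No, rejected (final state q2 is not an accept state)


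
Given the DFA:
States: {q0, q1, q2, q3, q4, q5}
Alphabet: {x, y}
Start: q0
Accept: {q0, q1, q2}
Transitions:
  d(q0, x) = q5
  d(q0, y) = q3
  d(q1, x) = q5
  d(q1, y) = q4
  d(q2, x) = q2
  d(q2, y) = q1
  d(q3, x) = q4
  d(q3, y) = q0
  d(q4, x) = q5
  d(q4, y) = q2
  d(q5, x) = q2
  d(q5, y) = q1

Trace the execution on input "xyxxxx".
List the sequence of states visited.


Input: xyxxxx
d(q0, x) = q5
d(q5, y) = q1
d(q1, x) = q5
d(q5, x) = q2
d(q2, x) = q2
d(q2, x) = q2


q0 -> q5 -> q1 -> q5 -> q2 -> q2 -> q2


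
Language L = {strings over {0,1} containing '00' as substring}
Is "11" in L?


'00' does not occur

No, "11" is not in L


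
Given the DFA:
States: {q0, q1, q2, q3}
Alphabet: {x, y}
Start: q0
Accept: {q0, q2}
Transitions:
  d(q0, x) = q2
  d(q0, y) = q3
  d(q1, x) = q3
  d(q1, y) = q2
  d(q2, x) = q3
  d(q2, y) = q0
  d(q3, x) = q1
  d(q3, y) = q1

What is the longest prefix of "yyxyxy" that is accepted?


Run the DFA, marking each prefix where the state is accepting:
  "" -> q0 [accept]
  "y" -> q3 [reject]
  "yy" -> q1 [reject]
  "yyx" -> q3 [reject]
  "yyxy" -> q1 [reject]
  "yyxyx" -> q3 [reject]
  "yyxyxy" -> q1 [reject]

""


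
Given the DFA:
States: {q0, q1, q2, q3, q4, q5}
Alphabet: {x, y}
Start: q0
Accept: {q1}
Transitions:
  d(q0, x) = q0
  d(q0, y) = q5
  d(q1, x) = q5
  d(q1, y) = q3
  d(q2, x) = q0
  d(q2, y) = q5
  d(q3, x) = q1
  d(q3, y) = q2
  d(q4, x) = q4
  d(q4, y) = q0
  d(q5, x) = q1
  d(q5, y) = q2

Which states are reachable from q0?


BFS from q0:
  layer 0: {q0}
  layer 1: {q5}
  layer 2: {q1, q2}
  layer 3: {q3}

{q0, q1, q2, q3, q5}


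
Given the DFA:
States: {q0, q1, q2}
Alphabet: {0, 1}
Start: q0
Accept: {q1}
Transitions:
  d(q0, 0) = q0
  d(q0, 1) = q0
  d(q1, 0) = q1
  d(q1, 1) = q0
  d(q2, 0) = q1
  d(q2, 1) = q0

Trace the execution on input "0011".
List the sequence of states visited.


Input: 0011
d(q0, 0) = q0
d(q0, 0) = q0
d(q0, 1) = q0
d(q0, 1) = q0


q0 -> q0 -> q0 -> q0 -> q0


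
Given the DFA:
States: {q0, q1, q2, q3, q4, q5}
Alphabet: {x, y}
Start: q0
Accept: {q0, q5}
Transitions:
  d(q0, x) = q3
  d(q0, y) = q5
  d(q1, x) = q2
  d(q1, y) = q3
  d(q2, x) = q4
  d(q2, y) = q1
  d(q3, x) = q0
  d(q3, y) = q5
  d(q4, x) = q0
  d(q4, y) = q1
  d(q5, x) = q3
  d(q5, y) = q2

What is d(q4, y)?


Looking up transition d(q4, y)

q1


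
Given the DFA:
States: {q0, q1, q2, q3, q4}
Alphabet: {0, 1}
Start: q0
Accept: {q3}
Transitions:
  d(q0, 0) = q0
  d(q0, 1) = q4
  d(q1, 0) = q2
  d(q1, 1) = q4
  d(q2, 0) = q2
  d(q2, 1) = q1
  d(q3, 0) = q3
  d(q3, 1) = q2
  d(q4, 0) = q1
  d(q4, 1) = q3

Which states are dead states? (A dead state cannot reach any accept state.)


Forward reachability from each state:
  q0 -> reaches accept state q3 (live)
  q1 -> reaches accept state q3 (live)
  q2 -> reaches accept state q3 (live)
  q3 -> reaches accept state q3 (live)
  q4 -> reaches accept state q3 (live)

None (all states can reach an accept state)


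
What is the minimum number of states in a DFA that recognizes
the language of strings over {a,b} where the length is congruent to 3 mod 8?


States track (length) mod 8.
Need 8 states: one per remainder 0..7; accept = remainder 3.

8


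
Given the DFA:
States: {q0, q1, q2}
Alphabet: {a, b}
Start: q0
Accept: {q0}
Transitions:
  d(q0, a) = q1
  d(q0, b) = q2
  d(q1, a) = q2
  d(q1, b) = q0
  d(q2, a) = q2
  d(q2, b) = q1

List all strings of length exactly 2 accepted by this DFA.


All strings of length 2: 4 total
Accepted: 1

"ab"


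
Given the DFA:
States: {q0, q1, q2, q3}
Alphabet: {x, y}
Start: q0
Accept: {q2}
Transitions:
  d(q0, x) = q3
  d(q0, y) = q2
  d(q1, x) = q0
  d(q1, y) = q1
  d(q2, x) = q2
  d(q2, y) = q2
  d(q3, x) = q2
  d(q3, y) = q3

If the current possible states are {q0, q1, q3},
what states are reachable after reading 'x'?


Apply transition on 'x' from each current state:
  d(q0, x) = q3
  d(q1, x) = q0
  d(q3, x) = q2

{q0, q2, q3}


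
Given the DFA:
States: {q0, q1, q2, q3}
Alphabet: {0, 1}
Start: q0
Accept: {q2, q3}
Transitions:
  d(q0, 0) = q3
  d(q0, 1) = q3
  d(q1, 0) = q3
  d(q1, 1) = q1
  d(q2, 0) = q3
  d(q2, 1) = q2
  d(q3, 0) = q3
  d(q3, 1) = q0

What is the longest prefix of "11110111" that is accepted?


Run the DFA, marking each prefix where the state is accepting:
  "" -> q0 [reject]
  "1" -> q3 [accept]
  "11" -> q0 [reject]
  "111" -> q3 [accept]
  "1111" -> q0 [reject]
  "11110" -> q3 [accept]
  "111101" -> q0 [reject]
  "1111011" -> q3 [accept]
  "11110111" -> q0 [reject]

"1111011"


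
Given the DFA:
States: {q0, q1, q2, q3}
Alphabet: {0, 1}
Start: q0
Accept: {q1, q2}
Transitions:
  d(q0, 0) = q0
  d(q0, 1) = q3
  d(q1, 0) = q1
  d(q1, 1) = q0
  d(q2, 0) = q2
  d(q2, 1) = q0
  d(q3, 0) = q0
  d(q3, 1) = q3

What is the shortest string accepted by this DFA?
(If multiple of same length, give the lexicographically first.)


BFS by string length (lex-first path to each state shown):
  len 0: q0<-""
  len 1: q0<-"0", q3<-"1"
  len 2: q0<-"00", q3<-"01"
  len 3: q0<-"000", q3<-"001"
  len 4: q0<-"0000", q3<-"0001"
  len 5: q0<-"00000", q3<-"00001"
  len 6: q0<-"000000", q3<-"000001"
  len 7: q0<-"0000000", q3<-"0000001"
  len 8: q0<-"00000000", q3<-"00000001"

No string accepted (empty language)


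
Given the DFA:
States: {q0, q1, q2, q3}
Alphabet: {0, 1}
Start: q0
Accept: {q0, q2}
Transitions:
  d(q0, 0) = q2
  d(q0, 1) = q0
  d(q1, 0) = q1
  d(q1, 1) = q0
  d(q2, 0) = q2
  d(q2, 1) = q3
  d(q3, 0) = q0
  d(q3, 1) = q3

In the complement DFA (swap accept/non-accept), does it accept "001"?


Trace: q0 -> q2 -> q2 -> q3
Final: q3
Original accept: {q0, q2}
Complement: q3 is not in original accept

Yes, complement accepts (original rejects)


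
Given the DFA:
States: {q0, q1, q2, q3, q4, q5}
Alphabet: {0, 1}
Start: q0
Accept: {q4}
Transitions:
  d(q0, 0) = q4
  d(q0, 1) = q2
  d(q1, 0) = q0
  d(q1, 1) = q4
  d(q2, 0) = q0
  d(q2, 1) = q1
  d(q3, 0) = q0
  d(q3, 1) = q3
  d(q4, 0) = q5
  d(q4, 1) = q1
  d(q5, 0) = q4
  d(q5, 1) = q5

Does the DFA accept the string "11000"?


Trace: q0 -> q2 -> q1 -> q0 -> q4 -> q5
Final state: q5
Accept states: {q4}

No, rejected (final state q5 is not an accept state)


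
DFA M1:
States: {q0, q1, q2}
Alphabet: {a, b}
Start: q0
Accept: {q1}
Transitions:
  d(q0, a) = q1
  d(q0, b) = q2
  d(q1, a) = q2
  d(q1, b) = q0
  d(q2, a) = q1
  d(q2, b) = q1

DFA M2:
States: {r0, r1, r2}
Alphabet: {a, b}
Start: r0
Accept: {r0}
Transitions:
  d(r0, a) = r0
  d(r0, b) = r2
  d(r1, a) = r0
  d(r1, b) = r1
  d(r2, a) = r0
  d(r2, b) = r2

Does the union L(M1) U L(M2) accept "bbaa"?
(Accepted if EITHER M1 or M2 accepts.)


M1: final=q1 accepted=True
M2: final=r0 accepted=True

Yes, union accepts


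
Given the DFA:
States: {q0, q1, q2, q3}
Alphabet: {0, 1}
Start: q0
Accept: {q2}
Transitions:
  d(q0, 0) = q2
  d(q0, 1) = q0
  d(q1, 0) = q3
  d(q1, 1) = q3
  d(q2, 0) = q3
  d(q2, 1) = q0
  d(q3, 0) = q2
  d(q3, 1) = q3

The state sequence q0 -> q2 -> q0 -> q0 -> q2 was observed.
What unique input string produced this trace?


Trace back each transition to find the symbol:
  q0 --[0]--> q2
  q2 --[1]--> q0
  q0 --[1]--> q0
  q0 --[0]--> q2

"0110"


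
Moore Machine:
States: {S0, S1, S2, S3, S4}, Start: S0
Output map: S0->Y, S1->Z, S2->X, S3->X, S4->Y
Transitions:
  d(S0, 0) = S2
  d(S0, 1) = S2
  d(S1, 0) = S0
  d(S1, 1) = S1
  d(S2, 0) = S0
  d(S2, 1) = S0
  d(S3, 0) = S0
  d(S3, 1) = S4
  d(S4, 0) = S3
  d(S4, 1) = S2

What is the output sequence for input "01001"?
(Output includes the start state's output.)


Start: S0 (output Y)
  --0--> S2 (output X)
  --1--> S0 (output Y)
  --0--> S2 (output X)
  --0--> S0 (output Y)
  --1--> S2 (output X)

"YXYXYX"


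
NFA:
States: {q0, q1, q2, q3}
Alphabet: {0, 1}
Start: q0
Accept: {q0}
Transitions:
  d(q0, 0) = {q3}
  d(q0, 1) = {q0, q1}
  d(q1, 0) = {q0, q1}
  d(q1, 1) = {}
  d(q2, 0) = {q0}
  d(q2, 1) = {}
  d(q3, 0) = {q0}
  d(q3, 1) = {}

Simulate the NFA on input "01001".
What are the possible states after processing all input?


Start: {q0}
  --0--> {q3}
  --1--> {}
  --0--> {}
  --0--> {}
  --1--> {}

{} (empty set, no valid transitions)


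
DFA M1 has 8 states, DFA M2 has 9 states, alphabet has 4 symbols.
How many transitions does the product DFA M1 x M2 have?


Product DFA has 8 * 9 = 72 states.
Each has 4 transitions: 72 * 4 = 288

288


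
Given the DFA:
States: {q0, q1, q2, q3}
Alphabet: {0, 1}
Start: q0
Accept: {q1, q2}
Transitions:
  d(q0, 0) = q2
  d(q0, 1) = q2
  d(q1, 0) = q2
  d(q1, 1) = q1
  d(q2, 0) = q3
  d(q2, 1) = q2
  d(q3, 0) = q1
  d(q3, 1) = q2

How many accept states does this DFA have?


Accept states listed: {q1, q2}
Counting: q1(1) q2(2)

2


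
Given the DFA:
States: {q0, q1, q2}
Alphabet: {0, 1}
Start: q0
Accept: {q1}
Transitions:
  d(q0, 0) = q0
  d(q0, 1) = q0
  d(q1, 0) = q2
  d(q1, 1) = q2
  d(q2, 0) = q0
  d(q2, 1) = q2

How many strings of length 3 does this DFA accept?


Enumerating all length-3 strings:
  "000" -> q0 [reject]
  "001" -> q0 [reject]
  "010" -> q0 [reject]
  "011" -> q0 [reject]
  "100" -> q0 [reject]
  "101" -> q0 [reject]
  "110" -> q0 [reject]
  "111" -> q0 [reject]

0 out of 8


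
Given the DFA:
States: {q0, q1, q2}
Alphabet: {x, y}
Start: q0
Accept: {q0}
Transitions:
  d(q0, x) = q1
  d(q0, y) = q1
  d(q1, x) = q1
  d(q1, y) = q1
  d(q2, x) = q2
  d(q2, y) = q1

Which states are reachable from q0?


BFS from q0:
  layer 0: {q0}
  layer 1: {q1}

{q0, q1}


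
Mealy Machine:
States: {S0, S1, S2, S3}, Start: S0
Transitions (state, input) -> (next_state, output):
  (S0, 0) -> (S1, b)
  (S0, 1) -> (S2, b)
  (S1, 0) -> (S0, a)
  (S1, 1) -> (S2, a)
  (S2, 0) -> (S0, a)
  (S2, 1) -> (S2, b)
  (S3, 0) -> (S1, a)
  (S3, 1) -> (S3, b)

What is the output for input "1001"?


Step-by-step:
  (S0, 1) -> (S2, b)
  (S2, 0) -> (S0, a)
  (S0, 0) -> (S1, b)
  (S1, 1) -> (S2, a)

"baba"


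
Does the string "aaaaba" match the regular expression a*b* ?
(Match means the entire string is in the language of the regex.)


|string| = 6; first = 'a'; last = 'a'

No, "aaaaba" does not match a*b*


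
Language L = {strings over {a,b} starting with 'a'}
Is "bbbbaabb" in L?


first symbol = 'b'

No, "bbbbaabb" is not in L


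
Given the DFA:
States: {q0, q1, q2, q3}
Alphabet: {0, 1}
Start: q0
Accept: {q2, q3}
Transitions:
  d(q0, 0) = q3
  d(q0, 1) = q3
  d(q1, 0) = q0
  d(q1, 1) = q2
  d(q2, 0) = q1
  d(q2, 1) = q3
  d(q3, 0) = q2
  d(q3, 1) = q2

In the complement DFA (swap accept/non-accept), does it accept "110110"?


Trace: q0 -> q3 -> q2 -> q1 -> q2 -> q3 -> q2
Final: q2
Original accept: {q2, q3}
Complement: q2 is in original accept

No, complement rejects (original accepts)


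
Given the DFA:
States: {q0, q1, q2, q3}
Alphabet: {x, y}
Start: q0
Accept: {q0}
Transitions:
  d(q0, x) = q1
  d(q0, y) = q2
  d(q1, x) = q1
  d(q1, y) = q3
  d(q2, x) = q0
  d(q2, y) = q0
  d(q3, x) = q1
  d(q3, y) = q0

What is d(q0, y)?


Looking up transition d(q0, y)

q2


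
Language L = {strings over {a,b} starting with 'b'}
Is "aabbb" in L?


first symbol = 'a'

No, "aabbb" is not in L


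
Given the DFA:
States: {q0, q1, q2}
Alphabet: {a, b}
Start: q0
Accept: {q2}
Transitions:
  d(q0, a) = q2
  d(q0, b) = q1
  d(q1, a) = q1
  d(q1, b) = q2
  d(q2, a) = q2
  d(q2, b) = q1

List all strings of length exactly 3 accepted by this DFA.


All strings of length 3: 8 total
Accepted: 4

"aaa", "abb", "bab", "bba"


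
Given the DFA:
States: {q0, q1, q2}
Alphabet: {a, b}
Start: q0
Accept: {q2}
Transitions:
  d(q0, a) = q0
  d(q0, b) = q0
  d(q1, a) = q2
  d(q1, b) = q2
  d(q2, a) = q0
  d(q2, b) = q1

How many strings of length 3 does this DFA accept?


Enumerating all length-3 strings:
  "aaa" -> q0 [reject]
  "aab" -> q0 [reject]
  "aba" -> q0 [reject]
  "abb" -> q0 [reject]
  "baa" -> q0 [reject]
  "bab" -> q0 [reject]
  "bba" -> q0 [reject]
  "bbb" -> q0 [reject]

0 out of 8


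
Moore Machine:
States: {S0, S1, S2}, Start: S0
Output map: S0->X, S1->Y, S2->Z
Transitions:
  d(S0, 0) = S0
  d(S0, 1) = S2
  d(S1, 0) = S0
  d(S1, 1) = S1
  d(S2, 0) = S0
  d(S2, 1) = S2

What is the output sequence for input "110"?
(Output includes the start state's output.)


Start: S0 (output X)
  --1--> S2 (output Z)
  --1--> S2 (output Z)
  --0--> S0 (output X)

"XZZX"


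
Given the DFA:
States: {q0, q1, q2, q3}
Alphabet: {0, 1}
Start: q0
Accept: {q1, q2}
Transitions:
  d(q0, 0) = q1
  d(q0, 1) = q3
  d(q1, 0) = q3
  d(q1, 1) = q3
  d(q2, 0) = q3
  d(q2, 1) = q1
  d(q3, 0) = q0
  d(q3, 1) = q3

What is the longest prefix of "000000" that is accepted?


Run the DFA, marking each prefix where the state is accepting:
  "" -> q0 [reject]
  "0" -> q1 [accept]
  "00" -> q3 [reject]
  "000" -> q0 [reject]
  "0000" -> q1 [accept]
  "00000" -> q3 [reject]
  "000000" -> q0 [reject]

"0000"


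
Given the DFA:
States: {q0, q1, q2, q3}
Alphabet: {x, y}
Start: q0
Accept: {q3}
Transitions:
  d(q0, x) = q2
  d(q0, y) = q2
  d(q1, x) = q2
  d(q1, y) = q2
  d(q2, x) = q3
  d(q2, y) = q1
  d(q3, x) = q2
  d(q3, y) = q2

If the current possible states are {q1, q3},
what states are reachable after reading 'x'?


Apply transition on 'x' from each current state:
  d(q1, x) = q2
  d(q3, x) = q2

{q2}


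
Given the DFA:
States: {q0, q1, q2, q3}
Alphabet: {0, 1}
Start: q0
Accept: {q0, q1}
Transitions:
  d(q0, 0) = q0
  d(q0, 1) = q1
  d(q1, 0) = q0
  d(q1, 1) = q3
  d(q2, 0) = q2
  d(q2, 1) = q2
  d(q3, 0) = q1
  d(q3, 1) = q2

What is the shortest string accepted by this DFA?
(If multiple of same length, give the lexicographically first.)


BFS by string length (lex-first path to each state shown):
  len 0: q0<-""
Found accept state at length 0.

"" (empty string)


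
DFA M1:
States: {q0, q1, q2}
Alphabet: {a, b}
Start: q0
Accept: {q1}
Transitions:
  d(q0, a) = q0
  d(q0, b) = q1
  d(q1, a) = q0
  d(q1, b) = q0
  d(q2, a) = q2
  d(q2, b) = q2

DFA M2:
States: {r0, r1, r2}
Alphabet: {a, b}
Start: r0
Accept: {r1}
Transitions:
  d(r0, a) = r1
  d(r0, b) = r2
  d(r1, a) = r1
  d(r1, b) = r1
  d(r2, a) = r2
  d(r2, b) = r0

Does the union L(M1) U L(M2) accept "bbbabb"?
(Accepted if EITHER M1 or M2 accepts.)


M1: final=q0 accepted=False
M2: final=r2 accepted=False

No, union rejects (neither accepts)


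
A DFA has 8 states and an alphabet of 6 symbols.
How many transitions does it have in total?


Each state has exactly one transition per symbol.
8 * 6 = 48

48


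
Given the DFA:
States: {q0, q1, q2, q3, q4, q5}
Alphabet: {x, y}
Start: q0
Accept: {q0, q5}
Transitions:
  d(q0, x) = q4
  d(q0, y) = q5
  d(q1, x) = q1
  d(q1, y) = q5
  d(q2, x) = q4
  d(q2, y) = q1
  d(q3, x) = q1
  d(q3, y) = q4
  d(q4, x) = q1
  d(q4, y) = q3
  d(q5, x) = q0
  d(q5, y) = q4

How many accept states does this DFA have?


Accept states listed: {q0, q5}
Counting: q0(1) q5(2)

2


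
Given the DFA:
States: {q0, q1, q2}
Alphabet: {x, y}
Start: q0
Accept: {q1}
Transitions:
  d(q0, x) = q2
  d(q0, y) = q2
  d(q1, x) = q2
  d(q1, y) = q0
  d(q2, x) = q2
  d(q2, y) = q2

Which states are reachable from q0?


BFS from q0:
  layer 0: {q0}
  layer 1: {q2}

{q0, q2}


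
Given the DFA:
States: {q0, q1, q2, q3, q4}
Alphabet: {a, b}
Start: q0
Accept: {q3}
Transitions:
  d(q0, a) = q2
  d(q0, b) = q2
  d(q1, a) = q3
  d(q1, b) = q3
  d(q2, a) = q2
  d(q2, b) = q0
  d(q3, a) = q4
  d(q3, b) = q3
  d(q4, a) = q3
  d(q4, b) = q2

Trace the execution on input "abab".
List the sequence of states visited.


Input: abab
d(q0, a) = q2
d(q2, b) = q0
d(q0, a) = q2
d(q2, b) = q0


q0 -> q2 -> q0 -> q2 -> q0


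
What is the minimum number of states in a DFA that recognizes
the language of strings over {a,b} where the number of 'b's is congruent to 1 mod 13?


States track (count of 'b') mod 13.
Need 13 states: one per remainder 0..12; accept = remainder 1.

13


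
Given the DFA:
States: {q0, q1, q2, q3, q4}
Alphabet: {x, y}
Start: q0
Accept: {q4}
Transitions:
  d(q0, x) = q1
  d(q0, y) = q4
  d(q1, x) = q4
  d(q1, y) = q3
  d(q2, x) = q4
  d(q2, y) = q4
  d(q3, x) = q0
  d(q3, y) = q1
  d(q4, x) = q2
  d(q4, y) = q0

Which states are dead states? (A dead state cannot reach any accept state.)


Forward reachability from each state:
  q0 -> reaches accept state q4 (live)
  q1 -> reaches accept state q4 (live)
  q2 -> reaches accept state q4 (live)
  q3 -> reaches accept state q4 (live)
  q4 -> reaches accept state q4 (live)

None (all states can reach an accept state)


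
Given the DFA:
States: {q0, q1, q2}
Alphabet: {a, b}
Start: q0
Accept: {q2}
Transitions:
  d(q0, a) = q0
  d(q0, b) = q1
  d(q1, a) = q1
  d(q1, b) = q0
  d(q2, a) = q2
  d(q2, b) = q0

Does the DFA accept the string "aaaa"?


Trace: q0 -> q0 -> q0 -> q0 -> q0
Final state: q0
Accept states: {q2}

No, rejected (final state q0 is not an accept state)


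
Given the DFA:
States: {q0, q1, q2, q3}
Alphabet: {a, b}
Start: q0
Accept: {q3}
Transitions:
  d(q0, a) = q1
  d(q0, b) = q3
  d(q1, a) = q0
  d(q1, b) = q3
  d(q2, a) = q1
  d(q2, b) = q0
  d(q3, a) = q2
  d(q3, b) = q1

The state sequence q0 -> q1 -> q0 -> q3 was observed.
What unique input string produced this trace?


Trace back each transition to find the symbol:
  q0 --[a]--> q1
  q1 --[a]--> q0
  q0 --[b]--> q3

"aab"


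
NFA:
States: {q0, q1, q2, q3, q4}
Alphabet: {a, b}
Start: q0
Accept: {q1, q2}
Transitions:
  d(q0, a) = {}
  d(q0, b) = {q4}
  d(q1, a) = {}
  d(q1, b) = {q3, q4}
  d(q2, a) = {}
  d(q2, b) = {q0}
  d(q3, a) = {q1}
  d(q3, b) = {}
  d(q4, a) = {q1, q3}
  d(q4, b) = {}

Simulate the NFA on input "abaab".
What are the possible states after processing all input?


Start: {q0}
  --a--> {}
  --b--> {}
  --a--> {}
  --a--> {}
  --b--> {}

{} (empty set, no valid transitions)


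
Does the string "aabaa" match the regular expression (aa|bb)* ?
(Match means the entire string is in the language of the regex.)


|string| = 5; first = 'a'; last = 'a'

No, "aabaa" does not match (aa|bb)*


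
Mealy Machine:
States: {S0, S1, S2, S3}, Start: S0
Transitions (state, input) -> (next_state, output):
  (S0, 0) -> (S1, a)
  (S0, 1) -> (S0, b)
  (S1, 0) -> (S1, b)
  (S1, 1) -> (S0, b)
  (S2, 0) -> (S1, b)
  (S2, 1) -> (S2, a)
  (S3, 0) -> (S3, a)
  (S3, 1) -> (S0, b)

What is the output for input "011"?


Step-by-step:
  (S0, 0) -> (S1, a)
  (S1, 1) -> (S0, b)
  (S0, 1) -> (S0, b)

"abb"


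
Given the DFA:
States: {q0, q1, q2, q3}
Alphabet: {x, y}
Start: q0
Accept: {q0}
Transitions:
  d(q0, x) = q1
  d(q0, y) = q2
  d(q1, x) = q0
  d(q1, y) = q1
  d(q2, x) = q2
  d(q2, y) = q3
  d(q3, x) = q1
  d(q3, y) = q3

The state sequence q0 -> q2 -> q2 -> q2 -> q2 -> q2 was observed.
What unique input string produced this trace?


Trace back each transition to find the symbol:
  q0 --[y]--> q2
  q2 --[x]--> q2
  q2 --[x]--> q2
  q2 --[x]--> q2
  q2 --[x]--> q2

"yxxxx"


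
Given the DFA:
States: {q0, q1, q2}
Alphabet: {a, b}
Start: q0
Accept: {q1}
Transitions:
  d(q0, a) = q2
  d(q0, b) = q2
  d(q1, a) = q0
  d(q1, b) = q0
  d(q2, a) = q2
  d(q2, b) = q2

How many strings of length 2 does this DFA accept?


Enumerating all length-2 strings:
  "aa" -> q2 [reject]
  "ab" -> q2 [reject]
  "ba" -> q2 [reject]
  "bb" -> q2 [reject]

0 out of 4


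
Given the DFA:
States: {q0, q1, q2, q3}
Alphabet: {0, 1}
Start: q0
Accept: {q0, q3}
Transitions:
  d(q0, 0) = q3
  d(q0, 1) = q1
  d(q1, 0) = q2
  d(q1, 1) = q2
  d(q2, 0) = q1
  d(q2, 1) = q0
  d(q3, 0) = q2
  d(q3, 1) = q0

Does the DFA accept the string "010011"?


Trace: q0 -> q3 -> q0 -> q3 -> q2 -> q0 -> q1
Final state: q1
Accept states: {q0, q3}

No, rejected (final state q1 is not an accept state)


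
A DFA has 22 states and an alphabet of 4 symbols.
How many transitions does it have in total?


Each state has exactly one transition per symbol.
22 * 4 = 88

88


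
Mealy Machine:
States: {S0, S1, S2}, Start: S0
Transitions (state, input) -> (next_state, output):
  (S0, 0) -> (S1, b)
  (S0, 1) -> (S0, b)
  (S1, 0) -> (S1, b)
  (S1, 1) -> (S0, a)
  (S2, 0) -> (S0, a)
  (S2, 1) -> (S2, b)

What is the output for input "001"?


Step-by-step:
  (S0, 0) -> (S1, b)
  (S1, 0) -> (S1, b)
  (S1, 1) -> (S0, a)

"bba"


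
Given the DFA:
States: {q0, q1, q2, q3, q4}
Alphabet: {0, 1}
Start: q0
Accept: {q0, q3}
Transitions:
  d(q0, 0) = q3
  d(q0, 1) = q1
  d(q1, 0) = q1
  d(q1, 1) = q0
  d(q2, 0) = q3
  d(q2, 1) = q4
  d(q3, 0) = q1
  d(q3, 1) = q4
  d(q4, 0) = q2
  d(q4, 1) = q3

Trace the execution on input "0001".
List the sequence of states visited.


Input: 0001
d(q0, 0) = q3
d(q3, 0) = q1
d(q1, 0) = q1
d(q1, 1) = q0


q0 -> q3 -> q1 -> q1 -> q0


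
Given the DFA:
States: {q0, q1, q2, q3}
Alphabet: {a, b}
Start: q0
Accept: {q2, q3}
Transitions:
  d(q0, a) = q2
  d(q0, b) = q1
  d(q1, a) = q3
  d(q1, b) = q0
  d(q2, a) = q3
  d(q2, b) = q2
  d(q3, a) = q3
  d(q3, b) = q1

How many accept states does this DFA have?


Accept states listed: {q2, q3}
Counting: q2(1) q3(2)

2


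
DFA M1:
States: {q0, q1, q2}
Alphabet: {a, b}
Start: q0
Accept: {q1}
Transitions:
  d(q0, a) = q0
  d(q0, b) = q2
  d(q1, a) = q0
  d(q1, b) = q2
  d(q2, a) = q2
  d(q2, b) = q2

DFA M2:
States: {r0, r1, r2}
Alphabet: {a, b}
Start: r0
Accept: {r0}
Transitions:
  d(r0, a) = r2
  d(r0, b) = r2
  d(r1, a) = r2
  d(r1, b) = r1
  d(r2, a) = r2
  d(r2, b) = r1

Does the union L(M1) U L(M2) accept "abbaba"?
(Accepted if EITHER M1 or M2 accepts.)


M1: final=q2 accepted=False
M2: final=r2 accepted=False

No, union rejects (neither accepts)


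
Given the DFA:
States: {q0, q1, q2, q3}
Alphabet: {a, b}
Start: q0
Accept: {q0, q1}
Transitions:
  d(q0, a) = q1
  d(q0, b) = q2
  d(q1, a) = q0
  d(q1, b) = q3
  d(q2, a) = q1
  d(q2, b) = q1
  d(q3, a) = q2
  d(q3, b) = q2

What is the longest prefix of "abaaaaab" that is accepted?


Run the DFA, marking each prefix where the state is accepting:
  "" -> q0 [accept]
  "a" -> q1 [accept]
  "ab" -> q3 [reject]
  "aba" -> q2 [reject]
  "abaa" -> q1 [accept]
  "abaaa" -> q0 [accept]
  "abaaaa" -> q1 [accept]
  "abaaaaa" -> q0 [accept]
  "abaaaaab" -> q2 [reject]

"abaaaaa"


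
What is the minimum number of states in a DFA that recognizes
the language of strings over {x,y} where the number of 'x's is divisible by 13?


States track (count of 'x') mod 13.
Need 13 states: one per remainder 0..12; accept = remainder 0.

13


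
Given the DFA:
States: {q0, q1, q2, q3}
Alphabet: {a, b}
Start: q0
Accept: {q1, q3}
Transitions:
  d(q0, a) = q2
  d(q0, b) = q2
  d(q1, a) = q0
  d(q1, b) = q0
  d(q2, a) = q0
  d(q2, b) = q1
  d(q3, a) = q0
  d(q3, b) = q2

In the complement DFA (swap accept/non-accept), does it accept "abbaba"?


Trace: q0 -> q2 -> q1 -> q0 -> q2 -> q1 -> q0
Final: q0
Original accept: {q1, q3}
Complement: q0 is not in original accept

Yes, complement accepts (original rejects)


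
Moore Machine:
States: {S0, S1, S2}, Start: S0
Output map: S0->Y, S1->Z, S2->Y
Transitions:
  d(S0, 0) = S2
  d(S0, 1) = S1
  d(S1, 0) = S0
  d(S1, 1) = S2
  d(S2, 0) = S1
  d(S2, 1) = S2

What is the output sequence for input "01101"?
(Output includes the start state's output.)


Start: S0 (output Y)
  --0--> S2 (output Y)
  --1--> S2 (output Y)
  --1--> S2 (output Y)
  --0--> S1 (output Z)
  --1--> S2 (output Y)

"YYYYZY"


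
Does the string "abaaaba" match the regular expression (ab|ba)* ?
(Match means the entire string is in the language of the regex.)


|string| = 7; first = 'a'; last = 'a'

No, "abaaaba" does not match (ab|ba)*


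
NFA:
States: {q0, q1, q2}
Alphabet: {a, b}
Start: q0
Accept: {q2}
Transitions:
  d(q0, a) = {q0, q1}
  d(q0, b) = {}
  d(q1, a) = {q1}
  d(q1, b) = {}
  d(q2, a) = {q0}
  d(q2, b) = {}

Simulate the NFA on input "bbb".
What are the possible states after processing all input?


Start: {q0}
  --b--> {}
  --b--> {}
  --b--> {}

{} (empty set, no valid transitions)


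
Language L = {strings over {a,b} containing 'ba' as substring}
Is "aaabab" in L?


'ba' occurs at index 3

Yes, "aaabab" is in L


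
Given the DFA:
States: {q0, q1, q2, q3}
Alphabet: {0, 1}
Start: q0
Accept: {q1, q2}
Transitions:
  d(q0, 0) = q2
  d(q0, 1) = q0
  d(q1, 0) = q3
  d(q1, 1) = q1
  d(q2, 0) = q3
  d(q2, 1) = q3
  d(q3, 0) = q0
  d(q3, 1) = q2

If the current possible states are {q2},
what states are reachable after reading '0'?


Apply transition on '0' from each current state:
  d(q2, 0) = q3

{q3}


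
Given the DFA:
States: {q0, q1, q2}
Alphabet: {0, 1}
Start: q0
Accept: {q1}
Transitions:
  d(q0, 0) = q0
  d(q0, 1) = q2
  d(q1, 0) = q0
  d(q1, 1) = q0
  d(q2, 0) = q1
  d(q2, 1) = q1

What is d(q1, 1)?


Looking up transition d(q1, 1)

q0


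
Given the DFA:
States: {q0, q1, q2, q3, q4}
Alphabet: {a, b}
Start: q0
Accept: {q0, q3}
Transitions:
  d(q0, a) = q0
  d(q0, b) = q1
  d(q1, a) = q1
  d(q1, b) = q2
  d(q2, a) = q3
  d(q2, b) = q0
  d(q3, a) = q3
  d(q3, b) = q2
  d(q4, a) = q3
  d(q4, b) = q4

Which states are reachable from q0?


BFS from q0:
  layer 0: {q0}
  layer 1: {q1}
  layer 2: {q2}
  layer 3: {q3}

{q0, q1, q2, q3}


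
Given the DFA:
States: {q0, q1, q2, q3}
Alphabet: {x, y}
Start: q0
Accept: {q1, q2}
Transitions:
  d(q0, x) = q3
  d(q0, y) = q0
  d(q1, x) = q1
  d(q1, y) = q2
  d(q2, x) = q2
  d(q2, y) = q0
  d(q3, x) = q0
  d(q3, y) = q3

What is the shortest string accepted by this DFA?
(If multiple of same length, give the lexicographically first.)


BFS by string length (lex-first path to each state shown):
  len 0: q0<-""
  len 1: q0<-"y", q3<-"x"
  len 2: q0<-"xx", q3<-"xy"
  len 3: q0<-"xxy", q3<-"xxx"
  len 4: q0<-"xxxx", q3<-"xxxy"
  len 5: q0<-"xxxxy", q3<-"xxxxx"
  len 6: q0<-"xxxxxx", q3<-"xxxxxy"
  len 7: q0<-"xxxxxxy", q3<-"xxxxxxx"
  len 8: q0<-"xxxxxxxx", q3<-"xxxxxxxy"

No string accepted (empty language)


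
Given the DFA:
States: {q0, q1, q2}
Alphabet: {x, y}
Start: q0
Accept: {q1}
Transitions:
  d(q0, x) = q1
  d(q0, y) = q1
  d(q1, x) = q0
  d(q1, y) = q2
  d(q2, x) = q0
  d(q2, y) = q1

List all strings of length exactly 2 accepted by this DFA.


All strings of length 2: 4 total
Accepted: 0

None


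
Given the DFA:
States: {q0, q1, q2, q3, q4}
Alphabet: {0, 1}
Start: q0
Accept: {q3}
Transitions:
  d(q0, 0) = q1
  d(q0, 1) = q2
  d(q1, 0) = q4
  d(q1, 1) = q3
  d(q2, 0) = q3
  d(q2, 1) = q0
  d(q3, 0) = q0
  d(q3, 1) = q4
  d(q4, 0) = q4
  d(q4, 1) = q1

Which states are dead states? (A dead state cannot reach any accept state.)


Forward reachability from each state:
  q0 -> reaches accept state q3 (live)
  q1 -> reaches accept state q3 (live)
  q2 -> reaches accept state q3 (live)
  q3 -> reaches accept state q3 (live)
  q4 -> reaches accept state q3 (live)

None (all states can reach an accept state)


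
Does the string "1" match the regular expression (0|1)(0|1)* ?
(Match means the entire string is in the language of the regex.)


|string| = 1; first = '1'; last = '1'

Yes, "1" matches (0|1)(0|1)*


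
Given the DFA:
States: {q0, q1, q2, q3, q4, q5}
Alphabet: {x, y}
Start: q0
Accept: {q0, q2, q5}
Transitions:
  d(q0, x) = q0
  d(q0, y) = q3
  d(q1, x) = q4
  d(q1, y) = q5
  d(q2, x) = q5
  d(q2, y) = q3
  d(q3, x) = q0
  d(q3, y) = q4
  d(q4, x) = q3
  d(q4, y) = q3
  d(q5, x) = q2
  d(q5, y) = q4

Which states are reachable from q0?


BFS from q0:
  layer 0: {q0}
  layer 1: {q3}
  layer 2: {q4}

{q0, q3, q4}


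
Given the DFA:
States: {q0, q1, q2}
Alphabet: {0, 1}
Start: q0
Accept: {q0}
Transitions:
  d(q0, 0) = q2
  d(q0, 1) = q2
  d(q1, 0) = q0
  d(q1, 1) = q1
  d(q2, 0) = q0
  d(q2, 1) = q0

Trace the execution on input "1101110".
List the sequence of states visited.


Input: 1101110
d(q0, 1) = q2
d(q2, 1) = q0
d(q0, 0) = q2
d(q2, 1) = q0
d(q0, 1) = q2
d(q2, 1) = q0
d(q0, 0) = q2


q0 -> q2 -> q0 -> q2 -> q0 -> q2 -> q0 -> q2


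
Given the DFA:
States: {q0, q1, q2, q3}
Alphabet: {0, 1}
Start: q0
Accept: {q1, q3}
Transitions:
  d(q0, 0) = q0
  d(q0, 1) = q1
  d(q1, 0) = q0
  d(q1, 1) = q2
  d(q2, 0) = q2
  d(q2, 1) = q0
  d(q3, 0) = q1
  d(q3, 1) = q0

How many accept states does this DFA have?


Accept states listed: {q1, q3}
Counting: q1(1) q3(2)

2


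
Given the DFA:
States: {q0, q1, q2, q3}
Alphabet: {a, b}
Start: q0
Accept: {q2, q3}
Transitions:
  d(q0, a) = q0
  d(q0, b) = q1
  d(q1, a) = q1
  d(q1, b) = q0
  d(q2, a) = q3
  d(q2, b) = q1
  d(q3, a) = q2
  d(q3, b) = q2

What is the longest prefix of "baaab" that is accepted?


Run the DFA, marking each prefix where the state is accepting:
  "" -> q0 [reject]
  "b" -> q1 [reject]
  "ba" -> q1 [reject]
  "baa" -> q1 [reject]
  "baaa" -> q1 [reject]
  "baaab" -> q0 [reject]

No prefix is accepted


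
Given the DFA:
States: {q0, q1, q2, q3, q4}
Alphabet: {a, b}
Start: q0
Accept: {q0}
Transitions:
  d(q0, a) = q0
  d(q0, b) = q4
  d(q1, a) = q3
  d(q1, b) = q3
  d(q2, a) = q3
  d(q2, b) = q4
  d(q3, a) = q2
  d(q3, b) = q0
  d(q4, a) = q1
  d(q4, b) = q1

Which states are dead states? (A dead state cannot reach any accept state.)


Forward reachability from each state:
  q0 -> reaches accept state q0 (live)
  q1 -> reaches accept state q0 (live)
  q2 -> reaches accept state q0 (live)
  q3 -> reaches accept state q0 (live)
  q4 -> reaches accept state q0 (live)

None (all states can reach an accept state)


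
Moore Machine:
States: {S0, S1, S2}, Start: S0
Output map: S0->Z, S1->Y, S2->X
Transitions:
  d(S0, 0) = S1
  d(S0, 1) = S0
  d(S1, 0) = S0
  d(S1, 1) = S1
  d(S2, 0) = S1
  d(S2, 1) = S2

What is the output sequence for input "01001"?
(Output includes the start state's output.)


Start: S0 (output Z)
  --0--> S1 (output Y)
  --1--> S1 (output Y)
  --0--> S0 (output Z)
  --0--> S1 (output Y)
  --1--> S1 (output Y)

"ZYYZYY"


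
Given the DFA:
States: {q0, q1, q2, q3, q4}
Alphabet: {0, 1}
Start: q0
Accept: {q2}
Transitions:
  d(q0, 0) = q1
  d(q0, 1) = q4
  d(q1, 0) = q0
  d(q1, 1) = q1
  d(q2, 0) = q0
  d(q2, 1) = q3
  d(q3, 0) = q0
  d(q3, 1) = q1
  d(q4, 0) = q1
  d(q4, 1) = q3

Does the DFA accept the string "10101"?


Trace: q0 -> q4 -> q1 -> q1 -> q0 -> q4
Final state: q4
Accept states: {q2}

No, rejected (final state q4 is not an accept state)


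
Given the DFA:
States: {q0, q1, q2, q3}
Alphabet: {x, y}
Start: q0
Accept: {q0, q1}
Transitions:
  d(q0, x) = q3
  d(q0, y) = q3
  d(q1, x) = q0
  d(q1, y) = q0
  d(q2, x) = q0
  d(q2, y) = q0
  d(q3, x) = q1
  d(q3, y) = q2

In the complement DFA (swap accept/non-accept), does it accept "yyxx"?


Trace: q0 -> q3 -> q2 -> q0 -> q3
Final: q3
Original accept: {q0, q1}
Complement: q3 is not in original accept

Yes, complement accepts (original rejects)


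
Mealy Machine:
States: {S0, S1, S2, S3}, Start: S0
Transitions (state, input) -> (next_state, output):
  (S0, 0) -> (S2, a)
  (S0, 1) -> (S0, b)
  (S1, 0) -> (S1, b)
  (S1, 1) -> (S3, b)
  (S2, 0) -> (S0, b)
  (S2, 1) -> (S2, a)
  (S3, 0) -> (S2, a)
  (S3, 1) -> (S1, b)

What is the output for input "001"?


Step-by-step:
  (S0, 0) -> (S2, a)
  (S2, 0) -> (S0, b)
  (S0, 1) -> (S0, b)

"abb"


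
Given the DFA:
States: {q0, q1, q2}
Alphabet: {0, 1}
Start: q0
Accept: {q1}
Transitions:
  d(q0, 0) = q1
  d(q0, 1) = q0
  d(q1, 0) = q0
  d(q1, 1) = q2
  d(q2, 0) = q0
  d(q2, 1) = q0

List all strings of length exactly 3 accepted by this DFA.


All strings of length 3: 8 total
Accepted: 2

"000", "110"


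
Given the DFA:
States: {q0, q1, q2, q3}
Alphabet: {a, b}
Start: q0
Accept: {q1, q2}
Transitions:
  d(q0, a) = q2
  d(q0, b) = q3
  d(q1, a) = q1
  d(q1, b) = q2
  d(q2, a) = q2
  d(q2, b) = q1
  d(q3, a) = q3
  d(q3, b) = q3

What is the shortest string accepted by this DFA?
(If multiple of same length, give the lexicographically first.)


BFS by string length (lex-first path to each state shown):
  len 0: q0<-""
  len 1: q2<-"a", q3<-"b"
Found accept state at length 1.

"a"


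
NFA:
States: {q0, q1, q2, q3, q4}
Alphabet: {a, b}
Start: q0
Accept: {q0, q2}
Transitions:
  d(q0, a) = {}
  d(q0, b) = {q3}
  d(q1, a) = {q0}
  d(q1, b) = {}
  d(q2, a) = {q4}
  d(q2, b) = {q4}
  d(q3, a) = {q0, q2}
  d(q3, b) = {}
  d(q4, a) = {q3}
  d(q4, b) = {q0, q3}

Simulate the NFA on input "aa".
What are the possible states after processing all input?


Start: {q0}
  --a--> {}
  --a--> {}

{} (empty set, no valid transitions)


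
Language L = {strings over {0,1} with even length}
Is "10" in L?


length = 2; 2 mod 2 = 0

Yes, "10" is in L


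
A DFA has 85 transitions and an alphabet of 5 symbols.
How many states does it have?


Each state has exactly one transition per symbol.
states = transitions / |alphabet| = 85 / 5 = 17

17


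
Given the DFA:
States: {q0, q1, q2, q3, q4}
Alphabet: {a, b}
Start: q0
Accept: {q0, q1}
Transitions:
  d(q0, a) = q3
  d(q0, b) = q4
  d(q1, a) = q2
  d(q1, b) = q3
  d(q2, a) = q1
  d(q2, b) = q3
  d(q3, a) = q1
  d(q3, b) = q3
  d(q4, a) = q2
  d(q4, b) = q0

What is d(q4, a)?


Looking up transition d(q4, a)

q2


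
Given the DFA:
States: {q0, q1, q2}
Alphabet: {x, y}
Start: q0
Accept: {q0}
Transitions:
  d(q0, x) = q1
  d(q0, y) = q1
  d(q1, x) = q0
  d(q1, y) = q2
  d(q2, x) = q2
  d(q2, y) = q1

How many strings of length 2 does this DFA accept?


Enumerating all length-2 strings:
  "xx" -> q0 [accept]
  "xy" -> q2 [reject]
  "yx" -> q0 [accept]
  "yy" -> q2 [reject]

2 out of 4


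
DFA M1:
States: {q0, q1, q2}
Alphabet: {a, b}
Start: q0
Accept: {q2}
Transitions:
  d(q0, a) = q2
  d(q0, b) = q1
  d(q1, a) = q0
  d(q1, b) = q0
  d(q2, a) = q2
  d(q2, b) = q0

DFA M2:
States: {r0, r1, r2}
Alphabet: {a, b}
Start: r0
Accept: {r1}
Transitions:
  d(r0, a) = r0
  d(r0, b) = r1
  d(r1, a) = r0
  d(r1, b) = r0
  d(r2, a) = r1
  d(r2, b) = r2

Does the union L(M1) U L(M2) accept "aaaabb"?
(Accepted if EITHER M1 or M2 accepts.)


M1: final=q1 accepted=False
M2: final=r0 accepted=False

No, union rejects (neither accepts)


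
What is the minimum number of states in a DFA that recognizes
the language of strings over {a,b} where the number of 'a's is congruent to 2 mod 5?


States track (count of 'a') mod 5.
Need 5 states: one per remainder 0..4; accept = remainder 2.

5


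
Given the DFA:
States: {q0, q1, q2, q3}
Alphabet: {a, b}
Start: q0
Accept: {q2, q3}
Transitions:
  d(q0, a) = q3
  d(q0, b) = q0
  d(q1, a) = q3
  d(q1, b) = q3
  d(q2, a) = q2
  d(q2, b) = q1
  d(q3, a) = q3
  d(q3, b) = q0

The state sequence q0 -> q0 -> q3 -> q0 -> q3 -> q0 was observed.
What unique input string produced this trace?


Trace back each transition to find the symbol:
  q0 --[b]--> q0
  q0 --[a]--> q3
  q3 --[b]--> q0
  q0 --[a]--> q3
  q3 --[b]--> q0

"babab"


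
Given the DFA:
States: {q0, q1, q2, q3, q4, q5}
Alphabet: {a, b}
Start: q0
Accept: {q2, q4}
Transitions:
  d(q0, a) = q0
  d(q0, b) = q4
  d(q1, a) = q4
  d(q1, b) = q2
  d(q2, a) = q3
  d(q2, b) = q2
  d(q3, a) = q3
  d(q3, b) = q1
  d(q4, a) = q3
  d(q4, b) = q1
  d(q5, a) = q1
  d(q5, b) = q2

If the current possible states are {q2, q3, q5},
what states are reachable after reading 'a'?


Apply transition on 'a' from each current state:
  d(q2, a) = q3
  d(q3, a) = q3
  d(q5, a) = q1

{q1, q3}
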